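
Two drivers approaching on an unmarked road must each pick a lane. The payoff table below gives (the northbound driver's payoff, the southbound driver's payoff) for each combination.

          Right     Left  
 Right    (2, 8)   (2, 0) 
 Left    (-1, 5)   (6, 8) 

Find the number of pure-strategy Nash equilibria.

2

Both Right: the northbound driver gets 2 (best alternative -1); the southbound driver gets 8 (best alternative 0). Neither deviates — NE.
Both Left: the northbound driver gets 6 (best alternative 2); the southbound driver gets 8 (best alternative 5). Neither deviates — NE.
(Left, Right) is not a NE: the northbound driver would switch to Right (2 > -1).
No other cell survives both best-response checks, so there are 2 pure NE.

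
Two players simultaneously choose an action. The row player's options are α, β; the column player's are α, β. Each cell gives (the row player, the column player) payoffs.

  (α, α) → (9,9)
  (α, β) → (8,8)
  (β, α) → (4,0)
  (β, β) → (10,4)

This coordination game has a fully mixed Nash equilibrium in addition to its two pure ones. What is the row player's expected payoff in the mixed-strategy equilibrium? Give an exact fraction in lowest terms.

58/7

The column player mixes with probability q on α, chosen so the row player is indifferent: 9q + 8(1−q) = 4q + 10(1−q) gives q = 2/7.
The row player's expected payoff (from either row, since indifferent) is 9·2/7 + 8·5/7 = 58/7.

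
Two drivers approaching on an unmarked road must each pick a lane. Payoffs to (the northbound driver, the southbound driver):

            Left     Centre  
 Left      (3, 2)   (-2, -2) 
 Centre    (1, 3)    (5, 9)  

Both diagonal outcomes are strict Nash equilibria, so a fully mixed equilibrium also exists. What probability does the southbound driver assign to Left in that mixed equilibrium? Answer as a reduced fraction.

The southbound driver's mix q on Left must make the northbound driver indifferent between Left and Centre.
The northbound driver's payoff from Left: 3q + (-2)(1−q). From Centre: 1q + 5(1−q).
Set equal: 2q = 7(1−q) → q = 7/9.

7/9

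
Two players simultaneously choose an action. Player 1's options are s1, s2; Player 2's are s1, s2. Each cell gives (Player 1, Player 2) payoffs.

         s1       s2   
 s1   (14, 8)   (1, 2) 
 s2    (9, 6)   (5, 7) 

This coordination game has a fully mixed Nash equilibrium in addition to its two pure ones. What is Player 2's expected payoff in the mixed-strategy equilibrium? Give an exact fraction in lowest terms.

44/7

Player 1 mixes with probability p on s1, chosen so Player 2 is indifferent: 8p + 6(1−p) = 2p + 7(1−p) gives p = 1/7.
Player 2's expected payoff is 8·1/7 + 6·6/7 = 44/7.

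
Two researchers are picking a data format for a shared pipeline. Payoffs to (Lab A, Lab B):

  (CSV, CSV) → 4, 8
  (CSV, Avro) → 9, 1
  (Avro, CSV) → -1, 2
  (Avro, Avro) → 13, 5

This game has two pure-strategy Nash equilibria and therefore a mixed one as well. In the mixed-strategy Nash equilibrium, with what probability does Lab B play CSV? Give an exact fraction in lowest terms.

4/9

Lab B's mix q on CSV must make Lab A indifferent between CSV and Avro.
Lab A's payoff from CSV: 4q + 9(1−q). From Avro: (-1)q + 13(1−q).
Set equal: 5q = 4(1−q) → q = 4/9.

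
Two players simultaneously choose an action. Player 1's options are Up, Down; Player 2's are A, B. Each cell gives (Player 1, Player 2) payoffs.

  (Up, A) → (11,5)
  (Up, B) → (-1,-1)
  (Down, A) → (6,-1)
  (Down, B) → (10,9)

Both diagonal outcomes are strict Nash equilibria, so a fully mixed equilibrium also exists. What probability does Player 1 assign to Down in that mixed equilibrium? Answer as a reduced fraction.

Player 1's mix p on Up must make Player 2 indifferent between A and B.
Player 2's payoff from A: 5p + (-1)(1−p). From B: (-1)p + 9(1−p).
Set equal: 6p = 10(1−p) → p = 10/16 = 5/8.
Probability on Down is 1 − 5/8 = 3/8.

3/8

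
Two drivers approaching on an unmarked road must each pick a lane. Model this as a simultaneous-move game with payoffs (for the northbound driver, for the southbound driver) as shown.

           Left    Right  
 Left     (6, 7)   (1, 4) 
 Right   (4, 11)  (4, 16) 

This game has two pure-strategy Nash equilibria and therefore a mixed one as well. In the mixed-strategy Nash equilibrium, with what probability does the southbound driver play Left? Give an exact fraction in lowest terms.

The southbound driver's mix q on Left must make the northbound driver indifferent between Left and Right.
The northbound driver's payoff from Left: 6q + 1(1−q). From Right: 4q + 4(1−q).
Set equal: 2q = 3(1−q) → q = 3/5.

3/5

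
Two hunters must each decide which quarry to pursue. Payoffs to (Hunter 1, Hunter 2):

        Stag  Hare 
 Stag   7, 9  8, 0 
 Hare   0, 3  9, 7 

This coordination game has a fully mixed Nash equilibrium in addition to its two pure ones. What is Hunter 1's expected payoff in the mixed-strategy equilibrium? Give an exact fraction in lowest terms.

63/8

Hunter 2 mixes with probability q on Stag, chosen so Hunter 1 is indifferent: 7q + 8(1−q) = 0q + 9(1−q) gives q = 1/8.
Hunter 1's expected payoff (from either row, since indifferent) is 7·1/8 + 8·7/8 = 63/8.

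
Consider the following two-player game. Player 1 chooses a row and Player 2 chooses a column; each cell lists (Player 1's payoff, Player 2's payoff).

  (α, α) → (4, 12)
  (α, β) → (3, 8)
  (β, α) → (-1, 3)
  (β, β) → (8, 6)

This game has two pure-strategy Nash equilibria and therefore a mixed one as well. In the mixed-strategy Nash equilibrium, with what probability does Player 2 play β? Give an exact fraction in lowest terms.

Player 2's mix q on α must make Player 1 indifferent between α and β.
Player 1's payoff from α: 4q + 3(1−q). From β: (-1)q + 8(1−q).
Set equal: 5q = 5(1−q) → q = 5/10 = 1/2.
Probability on β is 1 − 1/2 = 1/2.

1/2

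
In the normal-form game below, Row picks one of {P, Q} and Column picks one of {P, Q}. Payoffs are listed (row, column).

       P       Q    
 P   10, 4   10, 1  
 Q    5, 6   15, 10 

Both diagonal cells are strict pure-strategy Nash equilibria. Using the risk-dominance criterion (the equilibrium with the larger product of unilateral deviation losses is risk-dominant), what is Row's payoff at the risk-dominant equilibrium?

At both P: Row loses 10 − 5 = 5 by deviating; Column loses 4 − 1 = 3. Product = 5·3 = 15.
At both Q: Row loses 15 − 10 = 5 by deviating; Column loses 10 − 6 = 4. Product = 5·4 = 20.
20 > 15, so both Q is risk-dominant. Row's payoff there is 15.

15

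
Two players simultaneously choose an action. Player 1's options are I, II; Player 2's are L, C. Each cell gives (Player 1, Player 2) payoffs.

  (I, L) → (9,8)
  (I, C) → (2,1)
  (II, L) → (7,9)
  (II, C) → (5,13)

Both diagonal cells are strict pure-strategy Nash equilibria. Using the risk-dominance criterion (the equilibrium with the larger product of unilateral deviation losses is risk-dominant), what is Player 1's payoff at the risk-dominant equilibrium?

At (I, L): Player 1 loses 9 − 7 = 2 by deviating; Player 2 loses 8 − 1 = 7. Product = 2·7 = 14.
At (II, C): Player 1 loses 5 − 2 = 3 by deviating; Player 2 loses 13 − 9 = 4. Product = 3·4 = 12.
14 > 12, so (I, L) is risk-dominant. Player 1's payoff there is 9.

9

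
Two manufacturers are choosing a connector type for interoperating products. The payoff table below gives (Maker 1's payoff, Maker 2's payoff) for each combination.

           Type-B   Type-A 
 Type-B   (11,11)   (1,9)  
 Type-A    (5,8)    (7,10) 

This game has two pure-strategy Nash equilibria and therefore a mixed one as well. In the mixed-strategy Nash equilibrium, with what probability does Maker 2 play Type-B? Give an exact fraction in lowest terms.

1/2

Maker 2's mix q on Type-B must make Maker 1 indifferent between Type-B and Type-A.
Maker 1's payoff from Type-B: 11q + 1(1−q). From Type-A: 5q + 7(1−q).
Set equal: 6q = 6(1−q) → q = 6/12 = 1/2.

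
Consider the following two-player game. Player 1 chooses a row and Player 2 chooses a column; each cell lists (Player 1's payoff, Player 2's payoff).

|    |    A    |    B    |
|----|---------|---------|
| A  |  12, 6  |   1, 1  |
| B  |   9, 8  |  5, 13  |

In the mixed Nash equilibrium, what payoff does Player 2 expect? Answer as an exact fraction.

Player 1 mixes with probability p on A, chosen so Player 2 is indifferent: 6p + 8(1−p) = 1p + 13(1−p) gives p = 1/2.
Player 2's expected payoff is 6·1/2 + 8·1/2 = 7.

7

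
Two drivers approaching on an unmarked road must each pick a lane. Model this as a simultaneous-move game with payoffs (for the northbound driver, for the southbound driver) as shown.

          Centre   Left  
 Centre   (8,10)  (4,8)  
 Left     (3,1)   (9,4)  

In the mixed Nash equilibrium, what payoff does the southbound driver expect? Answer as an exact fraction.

The northbound driver mixes with probability p on Centre, chosen so the southbound driver is indifferent: 10p + 1(1−p) = 8p + 4(1−p) gives p = 3/5.
The southbound driver's expected payoff is 10·3/5 + 1·2/5 = 32/5.

32/5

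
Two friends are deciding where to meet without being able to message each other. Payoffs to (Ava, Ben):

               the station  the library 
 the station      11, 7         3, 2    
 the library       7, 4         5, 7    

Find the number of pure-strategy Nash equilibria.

Both the station: Ava gets 11 (best alternative 7); Ben gets 7 (best alternative 2). Neither deviates — NE.
Both the library: Ava gets 5 (best alternative 3); Ben gets 7 (best alternative 4). Neither deviates — NE.
(the library, the station) is not a NE: Ava would switch to the station (11 > 7).
No other cell survives both best-response checks, so there are 2 pure NE.

2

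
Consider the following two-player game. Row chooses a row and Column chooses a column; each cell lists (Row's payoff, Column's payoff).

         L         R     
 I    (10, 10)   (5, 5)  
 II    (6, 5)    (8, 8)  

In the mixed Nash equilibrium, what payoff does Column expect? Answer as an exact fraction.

Row mixes with probability p on I, chosen so Column is indifferent: 10p + 5(1−p) = 5p + 8(1−p) gives p = 3/8.
Column's expected payoff is 10·3/8 + 5·5/8 = 55/8.

55/8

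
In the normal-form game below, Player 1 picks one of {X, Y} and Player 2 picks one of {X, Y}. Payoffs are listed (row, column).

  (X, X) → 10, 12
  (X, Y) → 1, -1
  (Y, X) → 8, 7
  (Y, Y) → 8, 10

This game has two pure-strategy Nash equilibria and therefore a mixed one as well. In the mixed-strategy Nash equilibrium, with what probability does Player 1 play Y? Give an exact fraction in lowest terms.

13/16

Player 1's mix p on X must make Player 2 indifferent between X and Y.
Player 2's payoff from X: 12p + 7(1−p). From Y: (-1)p + 10(1−p).
Set equal: 13p = 3(1−p) → p = 3/16.
Probability on Y is 1 − 3/16 = 13/16.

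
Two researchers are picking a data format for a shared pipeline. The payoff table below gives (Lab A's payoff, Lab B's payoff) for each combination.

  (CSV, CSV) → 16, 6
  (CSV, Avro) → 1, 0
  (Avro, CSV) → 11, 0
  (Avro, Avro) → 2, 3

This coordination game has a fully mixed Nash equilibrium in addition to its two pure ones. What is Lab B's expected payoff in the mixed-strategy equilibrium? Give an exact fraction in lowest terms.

2

Lab A mixes with probability p on CSV, chosen so Lab B is indifferent: 6p + 0(1−p) = 0p + 3(1−p) gives p = 1/3.
Lab B's expected payoff is 6·1/3 + 0·2/3 = 2.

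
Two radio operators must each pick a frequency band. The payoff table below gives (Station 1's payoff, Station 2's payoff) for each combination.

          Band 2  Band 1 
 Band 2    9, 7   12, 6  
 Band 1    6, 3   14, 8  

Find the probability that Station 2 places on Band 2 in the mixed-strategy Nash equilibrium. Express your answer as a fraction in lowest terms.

2/5

Station 2's mix q on Band 2 must make Station 1 indifferent between Band 2 and Band 1.
Station 1's payoff from Band 2: 9q + 12(1−q). From Band 1: 6q + 14(1−q).
Set equal: 3q = 2(1−q) → q = 2/5.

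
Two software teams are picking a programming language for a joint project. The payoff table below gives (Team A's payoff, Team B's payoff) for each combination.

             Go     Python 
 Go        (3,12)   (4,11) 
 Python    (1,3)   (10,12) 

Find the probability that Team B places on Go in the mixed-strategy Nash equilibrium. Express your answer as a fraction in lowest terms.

3/4

Team B's mix q on Go must make Team A indifferent between Go and Python.
Team A's payoff from Go: 3q + 4(1−q). From Python: 1q + 10(1−q).
Set equal: 2q = 6(1−q) → q = 6/8 = 3/4.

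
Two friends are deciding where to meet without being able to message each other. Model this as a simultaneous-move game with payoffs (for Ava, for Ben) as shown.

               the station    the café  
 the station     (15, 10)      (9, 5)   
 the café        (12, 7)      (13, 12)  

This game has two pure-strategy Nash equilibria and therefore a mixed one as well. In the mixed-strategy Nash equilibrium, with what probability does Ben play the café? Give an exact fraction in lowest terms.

3/7

Ben's mix q on the station must make Ava indifferent between the station and the café.
Ava's payoff from the station: 15q + 9(1−q). From the café: 12q + 13(1−q).
Set equal: 3q = 4(1−q) → q = 4/7.
Probability on the café is 1 − 4/7 = 3/7.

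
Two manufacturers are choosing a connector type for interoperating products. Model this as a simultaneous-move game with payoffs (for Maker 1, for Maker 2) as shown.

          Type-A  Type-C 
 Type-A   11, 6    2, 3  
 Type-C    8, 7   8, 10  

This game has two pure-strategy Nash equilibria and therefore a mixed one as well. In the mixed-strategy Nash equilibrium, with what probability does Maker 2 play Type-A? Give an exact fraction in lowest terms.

2/3

Maker 2's mix q on Type-A must make Maker 1 indifferent between Type-A and Type-C.
Maker 1's payoff from Type-A: 11q + 2(1−q). From Type-C: 8q + 8(1−q).
Set equal: 3q = 6(1−q) → q = 6/9 = 2/3.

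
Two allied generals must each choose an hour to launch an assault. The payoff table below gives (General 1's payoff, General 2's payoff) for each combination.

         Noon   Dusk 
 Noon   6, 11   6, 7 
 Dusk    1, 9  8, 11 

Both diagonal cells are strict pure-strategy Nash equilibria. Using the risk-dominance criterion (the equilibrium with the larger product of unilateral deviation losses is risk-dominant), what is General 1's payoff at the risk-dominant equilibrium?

6

At both Noon: General 1 loses 6 − 1 = 5 by deviating; General 2 loses 11 − 7 = 4. Product = 5·4 = 20.
At both Dusk: General 1 loses 8 − 6 = 2 by deviating; General 2 loses 11 − 9 = 2. Product = 2·2 = 4.
20 > 4, so both Noon is risk-dominant. General 1's payoff there is 6.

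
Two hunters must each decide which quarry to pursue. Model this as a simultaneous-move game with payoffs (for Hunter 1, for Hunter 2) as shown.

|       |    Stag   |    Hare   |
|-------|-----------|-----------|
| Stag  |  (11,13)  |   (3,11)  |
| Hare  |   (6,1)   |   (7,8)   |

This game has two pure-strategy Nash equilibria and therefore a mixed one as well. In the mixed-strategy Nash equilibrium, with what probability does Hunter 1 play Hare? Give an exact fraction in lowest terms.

Hunter 1's mix p on Stag must make Hunter 2 indifferent between Stag and Hare.
Hunter 2's payoff from Stag: 13p + 1(1−p). From Hare: 11p + 8(1−p).
Set equal: 2p = 7(1−p) → p = 7/9.
Probability on Hare is 1 − 7/9 = 2/9.

2/9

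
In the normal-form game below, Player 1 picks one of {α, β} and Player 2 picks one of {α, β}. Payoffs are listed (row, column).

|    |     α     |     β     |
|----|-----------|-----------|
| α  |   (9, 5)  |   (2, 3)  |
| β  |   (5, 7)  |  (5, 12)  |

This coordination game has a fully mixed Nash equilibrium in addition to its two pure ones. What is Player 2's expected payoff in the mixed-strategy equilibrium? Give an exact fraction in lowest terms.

39/7

Player 1 mixes with probability p on α, chosen so Player 2 is indifferent: 5p + 7(1−p) = 3p + 12(1−p) gives p = 5/7.
Player 2's expected payoff is 5·5/7 + 7·2/7 = 39/7.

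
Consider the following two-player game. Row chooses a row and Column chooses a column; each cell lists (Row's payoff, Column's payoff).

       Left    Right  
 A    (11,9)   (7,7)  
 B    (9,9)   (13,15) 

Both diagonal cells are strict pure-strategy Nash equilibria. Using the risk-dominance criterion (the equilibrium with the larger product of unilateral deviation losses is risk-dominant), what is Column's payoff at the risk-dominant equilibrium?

15

At (A, Left): Row loses 11 − 9 = 2 by deviating; Column loses 9 − 7 = 2. Product = 2·2 = 4.
At (B, Right): Row loses 13 − 7 = 6 by deviating; Column loses 15 − 9 = 6. Product = 6·6 = 36.
36 > 4, so (B, Right) is risk-dominant. Column's payoff there is 15.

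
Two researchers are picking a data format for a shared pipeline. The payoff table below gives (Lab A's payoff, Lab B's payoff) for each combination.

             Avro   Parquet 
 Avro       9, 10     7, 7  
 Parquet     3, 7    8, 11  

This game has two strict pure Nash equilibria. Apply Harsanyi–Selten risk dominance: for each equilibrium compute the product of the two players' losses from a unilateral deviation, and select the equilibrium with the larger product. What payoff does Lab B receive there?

10

At both Avro: Lab A loses 9 − 3 = 6 by deviating; Lab B loses 10 − 7 = 3. Product = 6·3 = 18.
At both Parquet: Lab A loses 8 − 7 = 1 by deviating; Lab B loses 11 − 7 = 4. Product = 1·4 = 4.
18 > 4, so both Avro is risk-dominant. Lab B's payoff there is 10.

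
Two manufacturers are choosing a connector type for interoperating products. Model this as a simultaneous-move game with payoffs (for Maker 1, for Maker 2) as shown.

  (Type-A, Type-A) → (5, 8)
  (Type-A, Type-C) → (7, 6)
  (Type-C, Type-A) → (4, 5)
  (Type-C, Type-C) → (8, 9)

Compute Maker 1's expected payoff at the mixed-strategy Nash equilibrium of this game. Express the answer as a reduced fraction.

6

Maker 2 mixes with probability q on Type-A, chosen so Maker 1 is indifferent: 5q + 7(1−q) = 4q + 8(1−q) gives q = 1/2.
Maker 1's expected payoff (from either row, since indifferent) is 5·1/2 + 7·1/2 = 6.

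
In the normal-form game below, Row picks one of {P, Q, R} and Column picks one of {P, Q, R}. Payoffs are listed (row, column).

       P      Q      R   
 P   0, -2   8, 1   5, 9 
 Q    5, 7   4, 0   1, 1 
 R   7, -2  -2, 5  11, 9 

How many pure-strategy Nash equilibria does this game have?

1

Both R: Row gets 11 (best alternative 5); Column gets 9 (best alternative 5). Neither deviates — NE.
Both P is not a NE: Row would switch to R (7 > 0).
No other cell survives both best-response checks, so there is 1 pure NE.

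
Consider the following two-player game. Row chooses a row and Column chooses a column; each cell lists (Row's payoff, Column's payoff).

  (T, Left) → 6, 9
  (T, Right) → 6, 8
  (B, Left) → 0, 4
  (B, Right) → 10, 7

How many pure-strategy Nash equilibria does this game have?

(T, Left): Row gets 6 (best alternative 0); Column gets 9 (best alternative 8). Neither deviates — NE.
(B, Right): Row gets 10 (best alternative 6); Column gets 7 (best alternative 4). Neither deviates — NE.
(T, Right) is not a NE: Row would switch to B (10 > 6).
No other cell survives both best-response checks, so there are 2 pure NE.

2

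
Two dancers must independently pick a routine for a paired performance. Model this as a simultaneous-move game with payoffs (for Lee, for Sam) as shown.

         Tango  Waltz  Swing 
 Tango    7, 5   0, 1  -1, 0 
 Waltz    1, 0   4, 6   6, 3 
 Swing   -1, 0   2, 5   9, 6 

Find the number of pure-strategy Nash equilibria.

Both Tango: Lee gets 7 (best alternative 1); Sam gets 5 (best alternative 1). Neither deviates — NE.
Both Waltz: Lee gets 4 (best alternative 2); Sam gets 6 (best alternative 3). Neither deviates — NE.
Both Swing: Lee gets 9 (best alternative 6); Sam gets 6 (best alternative 5). Neither deviates — NE.
(Swing, Waltz) is not a NE: Lee would switch to Waltz (4 > 2).
No other cell survives both best-response checks, so there are 3 pure NE.

3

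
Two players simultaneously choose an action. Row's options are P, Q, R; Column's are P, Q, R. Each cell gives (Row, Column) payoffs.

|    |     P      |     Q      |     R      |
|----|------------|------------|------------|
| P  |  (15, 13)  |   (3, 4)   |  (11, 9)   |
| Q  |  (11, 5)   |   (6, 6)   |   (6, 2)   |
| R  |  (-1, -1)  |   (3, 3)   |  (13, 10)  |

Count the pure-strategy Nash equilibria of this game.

3

Both P: Row gets 15 (best alternative 11); Column gets 13 (best alternative 9). Neither deviates — NE.
Both Q: Row gets 6 (best alternative 3); Column gets 6 (best alternative 5). Neither deviates — NE.
Both R: Row gets 13 (best alternative 11); Column gets 10 (best alternative 3). Neither deviates — NE.
(R, P) is not a NE: Row would switch to P (15 > -1).
No other cell survives both best-response checks, so there are 3 pure NE.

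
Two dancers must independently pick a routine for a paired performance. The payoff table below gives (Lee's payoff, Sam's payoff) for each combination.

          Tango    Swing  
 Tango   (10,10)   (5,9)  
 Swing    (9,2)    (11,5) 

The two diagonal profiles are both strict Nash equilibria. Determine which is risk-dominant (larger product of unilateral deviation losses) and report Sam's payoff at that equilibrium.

At both Tango: Lee loses 10 − 9 = 1 by deviating; Sam loses 10 − 9 = 1. Product = 1·1 = 1.
At both Swing: Lee loses 11 − 5 = 6 by deviating; Sam loses 5 − 2 = 3. Product = 6·3 = 18.
18 > 1, so both Swing is risk-dominant. Sam's payoff there is 5.

5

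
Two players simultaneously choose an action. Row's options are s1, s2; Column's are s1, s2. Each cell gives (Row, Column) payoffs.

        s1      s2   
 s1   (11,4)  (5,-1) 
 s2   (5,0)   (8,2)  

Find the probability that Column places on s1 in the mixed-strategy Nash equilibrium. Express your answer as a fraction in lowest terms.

Column's mix q on s1 must make Row indifferent between s1 and s2.
Row's payoff from s1: 11q + 5(1−q). From s2: 5q + 8(1−q).
Set equal: 6q = 3(1−q) → q = 3/9 = 1/3.

1/3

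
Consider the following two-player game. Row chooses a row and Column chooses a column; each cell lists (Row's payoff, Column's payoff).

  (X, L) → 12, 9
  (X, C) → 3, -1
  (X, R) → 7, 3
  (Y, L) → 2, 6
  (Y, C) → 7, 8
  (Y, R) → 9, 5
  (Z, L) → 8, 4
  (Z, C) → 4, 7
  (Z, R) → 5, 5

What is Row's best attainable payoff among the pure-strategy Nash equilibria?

12

(X, L) is a pure NE (Row: 12 ≥ 8; Column: 9 ≥ 3). Row gets 12.
(Y, C) is a pure NE (Row: 7 ≥ 4; Column: 8 ≥ 6). Row gets 7.
Every other cell has a profitable deviation for at least one player. Highest of {12, 7} is 12.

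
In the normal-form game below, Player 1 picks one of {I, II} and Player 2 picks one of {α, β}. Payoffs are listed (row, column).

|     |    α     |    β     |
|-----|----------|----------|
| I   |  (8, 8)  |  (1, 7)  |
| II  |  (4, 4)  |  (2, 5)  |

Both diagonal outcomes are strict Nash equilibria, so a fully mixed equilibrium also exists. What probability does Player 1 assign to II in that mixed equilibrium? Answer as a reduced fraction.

Player 1's mix p on I must make Player 2 indifferent between α and β.
Player 2's payoff from α: 8p + 4(1−p). From β: 7p + 5(1−p).
Set equal: 1p = 1(1−p) → p = 1/2.
Probability on II is 1 − 1/2 = 1/2.

1/2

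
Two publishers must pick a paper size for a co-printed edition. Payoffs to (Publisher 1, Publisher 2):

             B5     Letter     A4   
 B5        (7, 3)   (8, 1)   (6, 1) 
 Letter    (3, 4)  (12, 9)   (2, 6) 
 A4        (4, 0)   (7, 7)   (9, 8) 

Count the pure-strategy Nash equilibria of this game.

Both B5: Publisher 1 gets 7 (best alternative 4); Publisher 2 gets 3 (best alternative 1). Neither deviates — NE.
Both Letter: Publisher 1 gets 12 (best alternative 8); Publisher 2 gets 9 (best alternative 6). Neither deviates — NE.
Both A4: Publisher 1 gets 9 (best alternative 6); Publisher 2 gets 8 (best alternative 7). Neither deviates — NE.
(Letter, B5) is not a NE: Publisher 1 would switch to B5 (7 > 3).
No other cell survives both best-response checks, so there are 3 pure NE.

3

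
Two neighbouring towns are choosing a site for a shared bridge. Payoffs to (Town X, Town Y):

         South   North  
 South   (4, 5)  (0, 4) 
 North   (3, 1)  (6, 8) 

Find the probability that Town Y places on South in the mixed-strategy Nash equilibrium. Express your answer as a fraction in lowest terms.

Town Y's mix q on South must make Town X indifferent between South and North.
Town X's payoff from South: 4q + 0(1−q). From North: 3q + 6(1−q).
Set equal: 1q = 6(1−q) → q = 6/7.

6/7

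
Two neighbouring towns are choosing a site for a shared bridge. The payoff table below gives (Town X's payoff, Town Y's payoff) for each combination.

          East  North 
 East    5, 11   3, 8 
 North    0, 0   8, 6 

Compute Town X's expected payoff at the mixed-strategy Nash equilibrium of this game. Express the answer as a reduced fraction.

4

Town Y mixes with probability q on East, chosen so Town X is indifferent: 5q + 3(1−q) = 0q + 8(1−q) gives q = 1/2.
Town X's expected payoff (from either row, since indifferent) is 5·1/2 + 3·1/2 = 4.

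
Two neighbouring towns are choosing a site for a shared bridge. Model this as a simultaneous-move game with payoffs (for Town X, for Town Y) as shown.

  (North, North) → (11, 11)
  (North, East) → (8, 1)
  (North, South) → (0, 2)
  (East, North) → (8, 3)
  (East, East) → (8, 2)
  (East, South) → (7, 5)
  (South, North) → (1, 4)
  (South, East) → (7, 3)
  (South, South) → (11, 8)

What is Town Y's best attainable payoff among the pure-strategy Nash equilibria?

Both North is a pure NE (Town X: 11 ≥ 8; Town Y: 11 ≥ 2). Town Y gets 11.
Both South is a pure NE (Town X: 11 ≥ 7; Town Y: 8 ≥ 4). Town Y gets 8.
Every other cell has a profitable deviation for at least one player. Highest of {11, 8} is 11.

11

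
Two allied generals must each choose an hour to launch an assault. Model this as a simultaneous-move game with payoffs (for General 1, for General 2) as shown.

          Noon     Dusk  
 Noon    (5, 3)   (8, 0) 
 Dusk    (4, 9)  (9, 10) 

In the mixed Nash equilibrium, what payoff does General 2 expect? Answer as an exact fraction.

General 1 mixes with probability p on Noon, chosen so General 2 is indifferent: 3p + 9(1−p) = 0p + 10(1−p) gives p = 1/4.
General 2's expected payoff is 3·1/4 + 9·3/4 = 15/2.

15/2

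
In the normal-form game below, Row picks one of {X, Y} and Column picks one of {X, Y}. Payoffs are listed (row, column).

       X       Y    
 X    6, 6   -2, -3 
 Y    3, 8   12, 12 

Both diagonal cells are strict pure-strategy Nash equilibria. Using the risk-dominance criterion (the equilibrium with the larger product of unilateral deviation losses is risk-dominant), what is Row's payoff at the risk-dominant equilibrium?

12

At both X: Row loses 6 − 3 = 3 by deviating; Column loses 6 − (-3) = 9. Product = 3·9 = 27.
At both Y: Row loses 12 − (-2) = 14 by deviating; Column loses 12 − 8 = 4. Product = 14·4 = 56.
56 > 27, so both Y is risk-dominant. Row's payoff there is 12.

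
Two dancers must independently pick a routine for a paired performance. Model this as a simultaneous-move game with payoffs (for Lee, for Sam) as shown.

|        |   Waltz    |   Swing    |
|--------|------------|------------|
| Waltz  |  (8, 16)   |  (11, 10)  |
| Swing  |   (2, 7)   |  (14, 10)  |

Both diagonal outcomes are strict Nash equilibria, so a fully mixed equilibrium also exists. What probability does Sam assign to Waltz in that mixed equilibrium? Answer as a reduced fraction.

Sam's mix q on Waltz must make Lee indifferent between Waltz and Swing.
Lee's payoff from Waltz: 8q + 11(1−q). From Swing: 2q + 14(1−q).
Set equal: 6q = 3(1−q) → q = 3/9 = 1/3.

1/3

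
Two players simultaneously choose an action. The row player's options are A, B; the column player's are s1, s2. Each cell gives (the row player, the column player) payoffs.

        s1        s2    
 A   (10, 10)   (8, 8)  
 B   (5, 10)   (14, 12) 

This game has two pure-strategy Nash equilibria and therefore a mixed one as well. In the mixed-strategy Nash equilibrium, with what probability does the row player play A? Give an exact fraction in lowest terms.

The row player's mix p on A must make the column player indifferent between s1 and s2.
The column player's payoff from s1: 10p + 10(1−p). From s2: 8p + 12(1−p).
Set equal: 2p = 2(1−p) → p = 2/4 = 1/2.

1/2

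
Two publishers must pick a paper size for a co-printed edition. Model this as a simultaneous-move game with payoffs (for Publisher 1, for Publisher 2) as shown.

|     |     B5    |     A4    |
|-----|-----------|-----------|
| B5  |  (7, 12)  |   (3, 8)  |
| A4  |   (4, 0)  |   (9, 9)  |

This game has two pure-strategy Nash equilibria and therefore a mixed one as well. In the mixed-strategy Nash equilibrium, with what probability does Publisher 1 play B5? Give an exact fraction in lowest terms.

9/13

Publisher 1's mix p on B5 must make Publisher 2 indifferent between B5 and A4.
Publisher 2's payoff from B5: 12p + 0(1−p). From A4: 8p + 9(1−p).
Set equal: 4p = 9(1−p) → p = 9/13.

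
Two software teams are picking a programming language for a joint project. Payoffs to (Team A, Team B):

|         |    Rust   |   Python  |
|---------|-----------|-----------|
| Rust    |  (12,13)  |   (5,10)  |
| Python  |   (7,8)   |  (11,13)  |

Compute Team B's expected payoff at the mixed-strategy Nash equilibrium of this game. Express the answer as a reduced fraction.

Team A mixes with probability p on Rust, chosen so Team B is indifferent: 13p + 8(1−p) = 10p + 13(1−p) gives p = 5/8.
Team B's expected payoff is 13·5/8 + 8·3/8 = 89/8.

89/8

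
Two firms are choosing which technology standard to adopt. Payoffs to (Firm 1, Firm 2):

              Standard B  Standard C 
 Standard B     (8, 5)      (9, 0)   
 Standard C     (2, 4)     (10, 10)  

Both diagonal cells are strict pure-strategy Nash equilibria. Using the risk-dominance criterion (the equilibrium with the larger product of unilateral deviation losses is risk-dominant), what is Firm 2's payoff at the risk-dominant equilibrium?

5

At both Standard B: Firm 1 loses 8 − 2 = 6 by deviating; Firm 2 loses 5 − 0 = 5. Product = 6·5 = 30.
At both Standard C: Firm 1 loses 10 − 9 = 1 by deviating; Firm 2 loses 10 − 4 = 6. Product = 1·6 = 6.
30 > 6, so both Standard B is risk-dominant. Firm 2's payoff there is 5.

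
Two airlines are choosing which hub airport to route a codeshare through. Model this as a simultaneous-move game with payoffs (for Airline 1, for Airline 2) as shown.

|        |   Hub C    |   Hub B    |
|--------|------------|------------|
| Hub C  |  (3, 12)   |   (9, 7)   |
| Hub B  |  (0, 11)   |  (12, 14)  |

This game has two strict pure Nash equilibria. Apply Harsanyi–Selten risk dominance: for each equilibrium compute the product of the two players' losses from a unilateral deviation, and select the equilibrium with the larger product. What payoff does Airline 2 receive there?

At both Hub C: Airline 1 loses 3 − 0 = 3 by deviating; Airline 2 loses 12 − 7 = 5. Product = 3·5 = 15.
At both Hub B: Airline 1 loses 12 − 9 = 3 by deviating; Airline 2 loses 14 − 11 = 3. Product = 3·3 = 9.
15 > 9, so both Hub C is risk-dominant. Airline 2's payoff there is 12.

12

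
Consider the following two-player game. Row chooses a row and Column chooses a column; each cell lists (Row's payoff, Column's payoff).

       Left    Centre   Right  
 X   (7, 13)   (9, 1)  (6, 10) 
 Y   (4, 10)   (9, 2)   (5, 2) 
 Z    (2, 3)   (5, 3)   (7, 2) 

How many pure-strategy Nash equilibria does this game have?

1

(X, Left): Row gets 7 (best alternative 4); Column gets 13 (best alternative 10). Neither deviates — NE.
(Y, Centre) is not a NE: Column would switch to Left (10 > 2).
No other cell survives both best-response checks, so there is 1 pure NE.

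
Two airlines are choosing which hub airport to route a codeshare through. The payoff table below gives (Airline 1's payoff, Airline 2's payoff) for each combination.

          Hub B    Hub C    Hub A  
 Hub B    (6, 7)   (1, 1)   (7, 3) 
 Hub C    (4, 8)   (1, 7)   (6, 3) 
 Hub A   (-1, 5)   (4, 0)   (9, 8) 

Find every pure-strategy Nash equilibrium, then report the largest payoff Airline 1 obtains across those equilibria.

9

Both Hub B is a pure NE (Airline 1: 6 ≥ 4; Airline 2: 7 ≥ 3). Airline 1 gets 6.
Both Hub A is a pure NE (Airline 1: 9 ≥ 7; Airline 2: 8 ≥ 5). Airline 1 gets 9.
Every other cell has a profitable deviation for at least one player. Highest of {6, 9} is 9.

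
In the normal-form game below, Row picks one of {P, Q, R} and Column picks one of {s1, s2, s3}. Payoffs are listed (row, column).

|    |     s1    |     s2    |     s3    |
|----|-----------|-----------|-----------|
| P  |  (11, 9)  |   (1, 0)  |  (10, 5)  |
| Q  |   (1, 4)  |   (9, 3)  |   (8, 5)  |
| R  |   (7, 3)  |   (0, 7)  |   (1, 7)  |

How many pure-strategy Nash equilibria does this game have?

(P, s1): Row gets 11 (best alternative 7); Column gets 9 (best alternative 5). Neither deviates — NE.
(Q, s2) is not a NE: Column would switch to s3 (5 > 3).
No other cell survives both best-response checks, so there is 1 pure NE.

1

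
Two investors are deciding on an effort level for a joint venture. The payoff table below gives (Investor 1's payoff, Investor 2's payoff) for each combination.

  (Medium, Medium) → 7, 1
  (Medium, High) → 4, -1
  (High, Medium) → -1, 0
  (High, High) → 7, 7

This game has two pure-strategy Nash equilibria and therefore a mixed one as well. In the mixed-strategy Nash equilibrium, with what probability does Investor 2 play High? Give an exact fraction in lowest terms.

8/11

Investor 2's mix q on Medium must make Investor 1 indifferent between Medium and High.
Investor 1's payoff from Medium: 7q + 4(1−q). From High: (-1)q + 7(1−q).
Set equal: 8q = 3(1−q) → q = 3/11.
Probability on High is 1 − 3/11 = 8/11.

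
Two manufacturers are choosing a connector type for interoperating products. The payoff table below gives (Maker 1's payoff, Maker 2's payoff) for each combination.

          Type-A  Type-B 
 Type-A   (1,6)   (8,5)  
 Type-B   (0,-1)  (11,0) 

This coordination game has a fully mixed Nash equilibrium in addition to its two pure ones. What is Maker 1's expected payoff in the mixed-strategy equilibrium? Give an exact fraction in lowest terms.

Maker 2 mixes with probability q on Type-A, chosen so Maker 1 is indifferent: 1q + 8(1−q) = 0q + 11(1−q) gives q = 3/4.
Maker 1's expected payoff (from either row, since indifferent) is 1·3/4 + 8·1/4 = 11/4.

11/4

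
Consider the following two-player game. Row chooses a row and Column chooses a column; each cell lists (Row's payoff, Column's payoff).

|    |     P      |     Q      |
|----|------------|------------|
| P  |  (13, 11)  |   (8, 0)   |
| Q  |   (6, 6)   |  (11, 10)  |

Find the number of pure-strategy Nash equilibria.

2

Both P: Row gets 13 (best alternative 6); Column gets 11 (best alternative 0). Neither deviates — NE.
Both Q: Row gets 11 (best alternative 8); Column gets 10 (best alternative 6). Neither deviates — NE.
(P, Q) is not a NE: Row would switch to Q (11 > 8).
No other cell survives both best-response checks, so there are 2 pure NE.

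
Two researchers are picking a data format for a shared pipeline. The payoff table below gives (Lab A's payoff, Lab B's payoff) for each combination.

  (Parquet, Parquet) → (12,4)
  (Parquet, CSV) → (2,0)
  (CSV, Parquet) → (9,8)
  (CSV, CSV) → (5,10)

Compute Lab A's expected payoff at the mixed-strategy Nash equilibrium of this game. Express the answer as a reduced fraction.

Lab B mixes with probability q on Parquet, chosen so Lab A is indifferent: 12q + 2(1−q) = 9q + 5(1−q) gives q = 1/2.
Lab A's expected payoff (from either row, since indifferent) is 12·1/2 + 2·1/2 = 7.

7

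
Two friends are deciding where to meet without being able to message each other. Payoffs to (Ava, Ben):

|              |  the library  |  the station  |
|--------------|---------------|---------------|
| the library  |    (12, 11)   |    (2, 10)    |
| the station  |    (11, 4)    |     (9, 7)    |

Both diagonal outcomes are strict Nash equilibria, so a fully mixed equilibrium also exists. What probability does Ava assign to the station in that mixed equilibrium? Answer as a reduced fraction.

Ava's mix p on the library must make Ben indifferent between the library and the station.
Ben's payoff from the library: 11p + 4(1−p). From the station: 10p + 7(1−p).
Set equal: 1p = 3(1−p) → p = 3/4.
Probability on the station is 1 − 3/4 = 1/4.

1/4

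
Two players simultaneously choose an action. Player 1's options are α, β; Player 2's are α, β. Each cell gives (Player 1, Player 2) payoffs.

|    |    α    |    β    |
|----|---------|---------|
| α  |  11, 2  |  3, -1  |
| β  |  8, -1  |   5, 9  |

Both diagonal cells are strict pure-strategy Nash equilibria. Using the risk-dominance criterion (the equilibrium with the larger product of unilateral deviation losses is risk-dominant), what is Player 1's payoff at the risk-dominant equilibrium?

5

At both α: Player 1 loses 11 − 8 = 3 by deviating; Player 2 loses 2 − (-1) = 3. Product = 3·3 = 9.
At both β: Player 1 loses 5 − 3 = 2 by deviating; Player 2 loses 9 − (-1) = 10. Product = 2·10 = 20.
20 > 9, so both β is risk-dominant. Player 1's payoff there is 5.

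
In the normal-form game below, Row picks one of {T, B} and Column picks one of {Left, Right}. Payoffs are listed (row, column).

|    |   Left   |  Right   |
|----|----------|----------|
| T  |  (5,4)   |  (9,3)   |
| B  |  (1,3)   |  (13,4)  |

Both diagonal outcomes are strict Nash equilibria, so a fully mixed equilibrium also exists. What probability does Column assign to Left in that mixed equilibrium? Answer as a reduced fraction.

1/2

Column's mix q on Left must make Row indifferent between T and B.
Row's payoff from T: 5q + 9(1−q). From B: 1q + 13(1−q).
Set equal: 4q = 4(1−q) → q = 4/8 = 1/2.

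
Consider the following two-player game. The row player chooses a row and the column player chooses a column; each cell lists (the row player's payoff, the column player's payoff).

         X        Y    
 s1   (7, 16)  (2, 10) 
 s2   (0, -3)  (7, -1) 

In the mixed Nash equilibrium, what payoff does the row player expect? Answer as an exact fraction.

49/12

The column player mixes with probability q on X, chosen so the row player is indifferent: 7q + 2(1−q) = 0q + 7(1−q) gives q = 5/12.
The row player's expected payoff (from either row, since indifferent) is 7·5/12 + 2·7/12 = 49/12.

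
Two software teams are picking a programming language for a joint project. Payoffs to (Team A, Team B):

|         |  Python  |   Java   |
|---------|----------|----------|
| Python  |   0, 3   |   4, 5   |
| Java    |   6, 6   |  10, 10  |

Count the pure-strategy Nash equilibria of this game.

1

Both Java: Team A gets 10 (best alternative 4); Team B gets 10 (best alternative 6). Neither deviates — NE.
Both Python is not a NE: Team A would switch to Java (6 > 0).
No other cell survives both best-response checks, so there is 1 pure NE.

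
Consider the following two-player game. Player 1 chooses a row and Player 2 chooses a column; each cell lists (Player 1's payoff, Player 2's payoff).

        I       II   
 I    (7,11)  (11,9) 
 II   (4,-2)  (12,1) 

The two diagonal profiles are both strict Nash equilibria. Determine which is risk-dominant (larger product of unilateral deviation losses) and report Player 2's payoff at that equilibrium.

At both I: Player 1 loses 7 − 4 = 3 by deviating; Player 2 loses 11 − 9 = 2. Product = 3·2 = 6.
At both II: Player 1 loses 12 − 11 = 1 by deviating; Player 2 loses 1 − (-2) = 3. Product = 1·3 = 3.
6 > 3, so both I is risk-dominant. Player 2's payoff there is 11.

11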